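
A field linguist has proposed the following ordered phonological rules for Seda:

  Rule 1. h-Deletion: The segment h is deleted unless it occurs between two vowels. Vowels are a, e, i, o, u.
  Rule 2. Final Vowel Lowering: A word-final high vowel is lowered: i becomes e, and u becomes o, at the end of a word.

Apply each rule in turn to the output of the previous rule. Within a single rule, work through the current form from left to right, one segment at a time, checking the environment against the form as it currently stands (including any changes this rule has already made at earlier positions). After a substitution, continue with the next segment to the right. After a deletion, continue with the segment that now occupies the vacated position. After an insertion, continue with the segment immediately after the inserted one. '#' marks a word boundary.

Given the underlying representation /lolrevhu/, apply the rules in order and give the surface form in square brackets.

[lolrevo]

Rule 1 h-Deletion: [lolrevhu] → [lolrevu]
Rule 2 Final Vowel Lowering: [lolrevu] → [lolrevo]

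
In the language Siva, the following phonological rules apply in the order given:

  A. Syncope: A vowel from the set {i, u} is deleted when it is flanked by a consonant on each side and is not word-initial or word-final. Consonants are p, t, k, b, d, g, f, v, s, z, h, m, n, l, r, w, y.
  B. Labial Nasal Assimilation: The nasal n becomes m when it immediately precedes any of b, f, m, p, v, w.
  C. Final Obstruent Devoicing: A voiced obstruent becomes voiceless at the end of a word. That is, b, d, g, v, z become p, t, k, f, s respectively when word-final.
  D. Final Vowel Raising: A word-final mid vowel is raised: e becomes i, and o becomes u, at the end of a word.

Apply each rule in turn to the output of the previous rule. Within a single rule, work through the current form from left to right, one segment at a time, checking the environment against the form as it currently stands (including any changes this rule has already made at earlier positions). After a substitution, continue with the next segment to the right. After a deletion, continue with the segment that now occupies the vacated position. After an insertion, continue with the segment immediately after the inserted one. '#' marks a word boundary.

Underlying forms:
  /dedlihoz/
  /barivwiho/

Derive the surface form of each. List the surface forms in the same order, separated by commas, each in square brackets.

[dedlhos], [barvwhu]

/dedlihoz/:
  A Syncope: [dedlihoz] → [dedlhoz]
  B Labial Nasal Assimilation: no change — [dedlhoz]
  C Final Obstruent Devoicing: [dedlhoz] → [dedlhos]
  D Final Vowel Raising: no change — [dedlhos]
/barivwiho/:
  A Syncope: [barivwiho] → [barvwho]
  B Labial Nasal Assimilation: no change — [barvwho]
  C Final Obstruent Devoicing: no change — [barvwho]
  D Final Vowel Raising: [barvwho] → [barvwhu]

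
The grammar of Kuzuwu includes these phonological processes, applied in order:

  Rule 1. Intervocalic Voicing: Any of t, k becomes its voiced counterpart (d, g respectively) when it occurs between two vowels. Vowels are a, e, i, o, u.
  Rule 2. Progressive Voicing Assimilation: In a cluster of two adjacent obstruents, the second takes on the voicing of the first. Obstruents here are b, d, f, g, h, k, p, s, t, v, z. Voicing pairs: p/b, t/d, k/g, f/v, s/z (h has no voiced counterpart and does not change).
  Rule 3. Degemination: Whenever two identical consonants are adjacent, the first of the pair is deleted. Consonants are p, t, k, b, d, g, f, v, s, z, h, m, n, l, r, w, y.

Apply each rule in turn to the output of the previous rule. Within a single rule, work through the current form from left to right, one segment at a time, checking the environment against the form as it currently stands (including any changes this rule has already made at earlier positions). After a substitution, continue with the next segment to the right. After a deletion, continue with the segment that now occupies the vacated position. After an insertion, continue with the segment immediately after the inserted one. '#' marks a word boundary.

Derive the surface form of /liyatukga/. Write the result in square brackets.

Rule 1 Intervocalic Voicing: [liyatukga] → [liyadukga]
Rule 2 Progressive Voicing Assimilation: [liyadukga] → [liyadukka]
Rule 3 Degemination: [liyadukka] → [liyaduka]

[liyaduka]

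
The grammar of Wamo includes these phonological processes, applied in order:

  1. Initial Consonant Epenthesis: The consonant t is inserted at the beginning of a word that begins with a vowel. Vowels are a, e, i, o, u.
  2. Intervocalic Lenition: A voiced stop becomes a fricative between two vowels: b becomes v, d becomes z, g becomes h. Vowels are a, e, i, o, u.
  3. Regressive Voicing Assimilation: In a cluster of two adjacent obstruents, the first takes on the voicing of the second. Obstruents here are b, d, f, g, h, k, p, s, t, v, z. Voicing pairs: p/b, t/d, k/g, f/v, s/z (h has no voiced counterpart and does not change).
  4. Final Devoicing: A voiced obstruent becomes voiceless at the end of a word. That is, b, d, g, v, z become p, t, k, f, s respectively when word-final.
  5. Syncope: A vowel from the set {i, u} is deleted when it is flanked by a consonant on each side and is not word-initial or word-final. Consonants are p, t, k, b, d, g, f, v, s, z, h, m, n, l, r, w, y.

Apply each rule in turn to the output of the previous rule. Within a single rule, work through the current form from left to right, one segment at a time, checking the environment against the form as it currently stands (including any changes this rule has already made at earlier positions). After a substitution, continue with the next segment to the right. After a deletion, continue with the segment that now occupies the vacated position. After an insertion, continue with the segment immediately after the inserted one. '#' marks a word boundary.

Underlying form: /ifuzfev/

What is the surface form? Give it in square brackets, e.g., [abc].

1 Initial Consonant Epenthesis: [ifuzfev] → [tifuzfev]
2 Intervocalic Lenition: no change — [tifuzfev]
3 Regressive Voicing Assimilation: [tifuzfev] → [tifusfev]
4 Final Devoicing: [tifusfev] → [tifusfef]
5 Syncope: [tifusfef] → [tfsfef]

[tfsfef]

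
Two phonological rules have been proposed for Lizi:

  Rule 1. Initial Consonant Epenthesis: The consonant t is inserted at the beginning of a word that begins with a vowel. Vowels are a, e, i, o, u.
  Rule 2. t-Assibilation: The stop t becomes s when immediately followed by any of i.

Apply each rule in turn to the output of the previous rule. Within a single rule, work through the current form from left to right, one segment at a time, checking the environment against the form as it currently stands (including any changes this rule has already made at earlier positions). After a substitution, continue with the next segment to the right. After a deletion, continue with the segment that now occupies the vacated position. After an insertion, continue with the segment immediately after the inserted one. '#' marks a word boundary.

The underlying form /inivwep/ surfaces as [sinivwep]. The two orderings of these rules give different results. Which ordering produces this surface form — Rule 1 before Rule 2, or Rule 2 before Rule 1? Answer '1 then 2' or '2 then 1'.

1 then 2

Order 1 then 2:
  1 Initial Consonant Epenthesis: [inivwep] → [tinivwep]
  2 t-Assibilation: [tinivwep] → [sinivwep]
  result: [sinivwep]
Order 2 then 1:
  2 t-Assibilation: no change — [inivwep]
  1 Initial Consonant Epenthesis: [inivwep] → [tinivwep]
  result: [tinivwep]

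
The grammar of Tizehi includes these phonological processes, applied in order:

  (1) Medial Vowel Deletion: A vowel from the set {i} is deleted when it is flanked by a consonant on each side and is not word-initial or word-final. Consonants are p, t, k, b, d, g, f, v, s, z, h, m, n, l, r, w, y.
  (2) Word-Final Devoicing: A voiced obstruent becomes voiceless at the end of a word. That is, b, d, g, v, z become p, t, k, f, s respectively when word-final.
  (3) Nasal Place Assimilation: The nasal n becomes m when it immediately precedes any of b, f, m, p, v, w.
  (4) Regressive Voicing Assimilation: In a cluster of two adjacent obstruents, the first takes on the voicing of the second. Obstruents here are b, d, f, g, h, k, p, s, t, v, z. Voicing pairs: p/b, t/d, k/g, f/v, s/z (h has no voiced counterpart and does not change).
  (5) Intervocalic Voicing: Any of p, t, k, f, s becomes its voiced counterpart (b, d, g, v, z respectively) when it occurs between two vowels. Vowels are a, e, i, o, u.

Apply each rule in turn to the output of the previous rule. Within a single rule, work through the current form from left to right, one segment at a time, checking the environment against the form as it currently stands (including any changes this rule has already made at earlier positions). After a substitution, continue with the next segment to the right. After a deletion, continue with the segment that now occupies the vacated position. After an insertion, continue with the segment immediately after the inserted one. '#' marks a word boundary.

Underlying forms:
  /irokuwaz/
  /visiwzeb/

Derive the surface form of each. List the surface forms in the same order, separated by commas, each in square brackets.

[iroguwas], [fswzep]

/irokuwaz/:
  (1) Medial Vowel Deletion: no change — [irokuwaz]
  (2) Word-Final Devoicing: [irokuwaz] → [irokuwas]
  (3) Nasal Place Assimilation: no change — [irokuwas]
  (4) Regressive Voicing Assimilation: no change — [irokuwas]
  (5) Intervocalic Voicing: [irokuwas] → [iroguwas]
/visiwzeb/:
  (1) Medial Vowel Deletion: [visiwzeb] → [vswzeb]
  (2) Word-Final Devoicing: [vswzeb] → [vswzep]
  (3) Nasal Place Assimilation: no change — [vswzep]
  (4) Regressive Voicing Assimilation: [vswzep] → [fswzep]
  (5) Intervocalic Voicing: no change — [fswzep]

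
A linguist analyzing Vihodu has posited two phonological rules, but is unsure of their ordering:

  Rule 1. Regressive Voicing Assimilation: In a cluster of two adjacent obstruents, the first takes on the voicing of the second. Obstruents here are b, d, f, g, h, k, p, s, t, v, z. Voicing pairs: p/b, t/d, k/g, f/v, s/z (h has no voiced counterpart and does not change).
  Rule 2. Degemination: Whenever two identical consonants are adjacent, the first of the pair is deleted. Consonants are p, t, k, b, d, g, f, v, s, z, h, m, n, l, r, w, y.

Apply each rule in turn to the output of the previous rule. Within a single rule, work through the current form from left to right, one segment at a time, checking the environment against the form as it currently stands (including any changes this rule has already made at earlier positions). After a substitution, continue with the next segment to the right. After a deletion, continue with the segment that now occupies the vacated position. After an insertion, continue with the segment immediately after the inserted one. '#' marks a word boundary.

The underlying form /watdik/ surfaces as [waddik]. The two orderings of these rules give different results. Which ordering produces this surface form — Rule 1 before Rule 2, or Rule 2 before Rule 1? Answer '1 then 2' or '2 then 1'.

2 then 1

Order 1 then 2:
  1 Regressive Voicing Assimilation: [watdik] → [waddik]
  2 Degemination: [waddik] → [wadik]
  result: [wadik]
Order 2 then 1:
  2 Degemination: no change — [watdik]
  1 Regressive Voicing Assimilation: [watdik] → [waddik]
  result: [waddik]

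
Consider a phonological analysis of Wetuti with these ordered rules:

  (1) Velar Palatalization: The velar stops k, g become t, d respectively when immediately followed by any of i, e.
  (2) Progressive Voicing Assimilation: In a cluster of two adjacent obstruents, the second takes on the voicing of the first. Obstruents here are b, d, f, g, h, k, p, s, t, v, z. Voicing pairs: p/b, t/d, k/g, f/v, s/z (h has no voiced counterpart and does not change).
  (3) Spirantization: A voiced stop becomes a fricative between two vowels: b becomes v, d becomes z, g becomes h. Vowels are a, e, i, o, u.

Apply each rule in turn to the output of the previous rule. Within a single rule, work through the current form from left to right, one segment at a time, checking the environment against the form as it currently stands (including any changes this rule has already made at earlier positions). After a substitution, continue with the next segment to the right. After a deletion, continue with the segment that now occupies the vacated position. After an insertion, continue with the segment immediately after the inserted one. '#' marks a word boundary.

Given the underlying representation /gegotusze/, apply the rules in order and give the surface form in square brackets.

[dehotusse]

(1) Velar Palatalization: [gegotusze] → [degotusze]
(2) Progressive Voicing Assimilation: [degotusze] → [degotusse]
(3) Spirantization: [degotusse] → [dehotusse]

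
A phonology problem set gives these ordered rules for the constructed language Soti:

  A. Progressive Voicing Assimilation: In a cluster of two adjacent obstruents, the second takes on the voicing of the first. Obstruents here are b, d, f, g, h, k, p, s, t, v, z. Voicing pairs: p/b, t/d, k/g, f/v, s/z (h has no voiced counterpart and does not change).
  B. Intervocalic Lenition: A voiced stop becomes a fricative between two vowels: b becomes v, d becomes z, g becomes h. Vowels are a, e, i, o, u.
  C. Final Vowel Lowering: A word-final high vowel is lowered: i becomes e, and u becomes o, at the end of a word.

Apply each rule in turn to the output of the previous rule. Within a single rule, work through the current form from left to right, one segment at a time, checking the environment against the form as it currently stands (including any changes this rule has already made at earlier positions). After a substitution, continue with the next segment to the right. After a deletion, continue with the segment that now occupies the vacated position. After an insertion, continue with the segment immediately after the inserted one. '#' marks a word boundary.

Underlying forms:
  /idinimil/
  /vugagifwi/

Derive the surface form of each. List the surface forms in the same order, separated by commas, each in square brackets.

[izinimil], [vuhahifwe]

/idinimil/:
  A Progressive Voicing Assimilation: no change — [idinimil]
  B Intervocalic Lenition: [idinimil] → [izinimil]
  C Final Vowel Lowering: no change — [izinimil]
/vugagifwi/:
  A Progressive Voicing Assimilation: no change — [vugagifwi]
  B Intervocalic Lenition: [vugagifwi] → [vuhahifwi]
  C Final Vowel Lowering: [vuhahifwi] → [vuhahifwe]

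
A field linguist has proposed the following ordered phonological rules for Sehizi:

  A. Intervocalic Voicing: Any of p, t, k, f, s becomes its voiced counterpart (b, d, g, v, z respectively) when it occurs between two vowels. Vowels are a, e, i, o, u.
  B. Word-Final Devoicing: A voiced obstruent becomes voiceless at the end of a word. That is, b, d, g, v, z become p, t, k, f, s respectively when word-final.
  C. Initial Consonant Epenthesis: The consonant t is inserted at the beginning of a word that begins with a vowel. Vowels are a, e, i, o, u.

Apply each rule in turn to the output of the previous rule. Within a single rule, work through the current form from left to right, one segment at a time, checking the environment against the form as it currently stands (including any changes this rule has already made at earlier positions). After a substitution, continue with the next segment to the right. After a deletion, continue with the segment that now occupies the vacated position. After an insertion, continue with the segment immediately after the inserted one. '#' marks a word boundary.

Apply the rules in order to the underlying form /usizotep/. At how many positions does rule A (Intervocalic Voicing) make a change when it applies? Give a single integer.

A Intervocalic Voicing: [usizotep] → [uzizodep]
B Word-Final Devoicing: no change — [uzizodep]
C Initial Consonant Epenthesis: [uzizodep] → [tuzizodep]
Rule A changed 2 position(s).

2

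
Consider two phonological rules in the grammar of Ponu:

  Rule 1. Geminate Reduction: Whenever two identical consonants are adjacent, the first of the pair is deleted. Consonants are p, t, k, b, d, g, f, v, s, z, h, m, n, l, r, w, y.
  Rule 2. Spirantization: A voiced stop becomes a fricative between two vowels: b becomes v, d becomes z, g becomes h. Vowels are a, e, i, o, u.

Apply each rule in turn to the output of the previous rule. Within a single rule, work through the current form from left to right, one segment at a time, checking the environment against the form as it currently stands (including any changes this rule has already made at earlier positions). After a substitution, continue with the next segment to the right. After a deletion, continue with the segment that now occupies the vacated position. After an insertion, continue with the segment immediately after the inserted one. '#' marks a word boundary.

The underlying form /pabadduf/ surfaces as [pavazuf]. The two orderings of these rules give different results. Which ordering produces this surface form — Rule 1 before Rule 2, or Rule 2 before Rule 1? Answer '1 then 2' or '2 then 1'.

Order 1 then 2:
  1 Geminate Reduction: [pabadduf] → [pabaduf]
  2 Spirantization: [pabaduf] → [pavazuf]
  result: [pavazuf]
Order 2 then 1:
  2 Spirantization: [pabadduf] → [pavadduf]
  1 Geminate Reduction: [pavadduf] → [pavaduf]
  result: [pavaduf]

1 then 2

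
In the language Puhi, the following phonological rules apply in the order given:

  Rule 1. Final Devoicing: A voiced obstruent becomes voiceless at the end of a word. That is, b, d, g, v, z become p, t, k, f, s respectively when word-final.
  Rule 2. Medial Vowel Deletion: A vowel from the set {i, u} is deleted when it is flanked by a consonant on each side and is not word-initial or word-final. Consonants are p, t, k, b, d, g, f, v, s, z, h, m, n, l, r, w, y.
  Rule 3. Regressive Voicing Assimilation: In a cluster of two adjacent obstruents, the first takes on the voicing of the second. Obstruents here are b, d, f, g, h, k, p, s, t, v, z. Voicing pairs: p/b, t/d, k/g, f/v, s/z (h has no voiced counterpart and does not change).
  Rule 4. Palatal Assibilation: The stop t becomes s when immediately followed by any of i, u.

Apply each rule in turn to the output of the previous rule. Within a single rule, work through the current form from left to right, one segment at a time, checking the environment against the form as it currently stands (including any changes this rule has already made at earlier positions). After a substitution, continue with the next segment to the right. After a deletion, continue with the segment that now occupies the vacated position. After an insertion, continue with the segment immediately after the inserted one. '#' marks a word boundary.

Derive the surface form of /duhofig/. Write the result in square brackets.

[thofk]

Rule 1 Final Devoicing: [duhofig] → [duhofik]
Rule 2 Medial Vowel Deletion: [duhofik] → [dhofk]
Rule 3 Regressive Voicing Assimilation: [dhofk] → [thofk]
Rule 4 Palatal Assibilation: no change — [thofk]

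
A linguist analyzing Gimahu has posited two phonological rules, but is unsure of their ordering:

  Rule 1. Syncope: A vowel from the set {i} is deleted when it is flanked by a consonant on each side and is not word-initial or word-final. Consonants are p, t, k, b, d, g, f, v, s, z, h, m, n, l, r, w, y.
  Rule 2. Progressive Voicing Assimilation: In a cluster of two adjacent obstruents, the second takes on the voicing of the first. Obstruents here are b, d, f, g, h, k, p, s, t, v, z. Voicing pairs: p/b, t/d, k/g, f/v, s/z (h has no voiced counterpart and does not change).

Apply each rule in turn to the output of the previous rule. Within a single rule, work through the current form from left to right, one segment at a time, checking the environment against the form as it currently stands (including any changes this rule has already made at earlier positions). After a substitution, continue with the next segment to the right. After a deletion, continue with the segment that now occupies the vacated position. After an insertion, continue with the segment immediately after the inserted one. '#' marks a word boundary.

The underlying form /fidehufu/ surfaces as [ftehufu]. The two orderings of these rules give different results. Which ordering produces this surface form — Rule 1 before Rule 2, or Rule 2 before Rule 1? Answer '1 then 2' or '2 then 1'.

Order 1 then 2:
  1 Syncope: [fidehufu] → [fdehufu]
  2 Progressive Voicing Assimilation: [fdehufu] → [ftehufu]
  result: [ftehufu]
Order 2 then 1:
  2 Progressive Voicing Assimilation: no change — [fidehufu]
  1 Syncope: [fidehufu] → [fdehufu]
  result: [fdehufu]

1 then 2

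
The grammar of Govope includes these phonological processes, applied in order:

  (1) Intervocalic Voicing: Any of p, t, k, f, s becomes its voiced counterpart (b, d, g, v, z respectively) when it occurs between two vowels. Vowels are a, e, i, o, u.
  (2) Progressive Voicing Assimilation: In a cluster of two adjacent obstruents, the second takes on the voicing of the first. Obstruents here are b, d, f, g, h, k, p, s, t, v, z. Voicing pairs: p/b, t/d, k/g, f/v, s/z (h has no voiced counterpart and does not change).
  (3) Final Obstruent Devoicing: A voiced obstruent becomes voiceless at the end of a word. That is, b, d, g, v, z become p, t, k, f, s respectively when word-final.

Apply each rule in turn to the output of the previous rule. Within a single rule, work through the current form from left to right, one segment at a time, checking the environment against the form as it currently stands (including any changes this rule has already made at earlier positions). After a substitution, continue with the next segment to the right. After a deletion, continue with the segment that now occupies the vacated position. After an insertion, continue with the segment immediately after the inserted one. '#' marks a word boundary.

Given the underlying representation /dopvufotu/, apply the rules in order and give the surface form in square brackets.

[dopfuvodu]

(1) Intervocalic Voicing: [dopvufotu] → [dopvuvodu]
(2) Progressive Voicing Assimilation: [dopvuvodu] → [dopfuvodu]
(3) Final Obstruent Devoicing: no change — [dopfuvodu]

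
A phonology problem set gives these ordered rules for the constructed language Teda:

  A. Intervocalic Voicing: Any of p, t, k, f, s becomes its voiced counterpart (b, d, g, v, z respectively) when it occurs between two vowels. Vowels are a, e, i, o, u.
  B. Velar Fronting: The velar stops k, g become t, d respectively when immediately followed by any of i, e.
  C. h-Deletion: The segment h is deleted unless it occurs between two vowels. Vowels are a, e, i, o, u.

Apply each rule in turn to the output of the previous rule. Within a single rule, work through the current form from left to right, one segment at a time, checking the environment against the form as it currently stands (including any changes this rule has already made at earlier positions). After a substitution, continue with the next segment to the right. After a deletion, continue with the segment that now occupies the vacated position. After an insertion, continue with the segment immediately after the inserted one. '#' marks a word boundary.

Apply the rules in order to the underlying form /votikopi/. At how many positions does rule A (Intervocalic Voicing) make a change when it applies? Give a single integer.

A Intervocalic Voicing: [votikopi] → [vodigobi]
B Velar Fronting: no change — [vodigobi]
C h-Deletion: no change — [vodigobi]
Rule A changed 3 position(s).

3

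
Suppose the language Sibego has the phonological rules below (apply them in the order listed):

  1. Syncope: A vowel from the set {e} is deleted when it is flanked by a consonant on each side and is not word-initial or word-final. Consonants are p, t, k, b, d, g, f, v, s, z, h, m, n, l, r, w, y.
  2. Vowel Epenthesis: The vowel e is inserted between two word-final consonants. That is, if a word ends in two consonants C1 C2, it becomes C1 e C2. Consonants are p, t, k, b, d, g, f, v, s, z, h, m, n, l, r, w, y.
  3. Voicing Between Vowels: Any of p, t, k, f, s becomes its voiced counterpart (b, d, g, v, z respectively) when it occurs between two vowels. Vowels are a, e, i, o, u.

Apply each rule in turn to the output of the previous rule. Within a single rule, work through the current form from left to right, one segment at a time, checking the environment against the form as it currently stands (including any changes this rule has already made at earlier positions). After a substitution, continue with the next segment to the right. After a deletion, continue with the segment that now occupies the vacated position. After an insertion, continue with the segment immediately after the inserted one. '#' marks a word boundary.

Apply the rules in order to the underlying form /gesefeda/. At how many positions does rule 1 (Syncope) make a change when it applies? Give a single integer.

3

1 Syncope: [gesefeda] → [gsfda]
2 Vowel Epenthesis: no change — [gsfda]
3 Voicing Between Vowels: no change — [gsfda]
Rule 1 changed 3 position(s).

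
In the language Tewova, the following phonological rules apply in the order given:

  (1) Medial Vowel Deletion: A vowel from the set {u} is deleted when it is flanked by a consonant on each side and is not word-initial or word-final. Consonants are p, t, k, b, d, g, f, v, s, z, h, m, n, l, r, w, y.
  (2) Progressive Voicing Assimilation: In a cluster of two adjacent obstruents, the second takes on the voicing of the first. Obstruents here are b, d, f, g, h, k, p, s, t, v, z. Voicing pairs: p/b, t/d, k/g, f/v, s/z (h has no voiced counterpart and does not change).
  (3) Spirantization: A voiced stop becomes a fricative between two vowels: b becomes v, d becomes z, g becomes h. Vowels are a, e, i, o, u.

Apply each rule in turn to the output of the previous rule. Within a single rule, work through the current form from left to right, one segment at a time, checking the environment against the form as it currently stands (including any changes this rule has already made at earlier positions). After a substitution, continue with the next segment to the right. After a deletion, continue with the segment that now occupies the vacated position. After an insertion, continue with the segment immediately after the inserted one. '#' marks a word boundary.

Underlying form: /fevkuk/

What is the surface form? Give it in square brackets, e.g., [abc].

[fevgg]

(1) Medial Vowel Deletion: [fevkuk] → [fevkk]
(2) Progressive Voicing Assimilation: [fevkk] → [fevgg]
(3) Spirantization: no change — [fevgg]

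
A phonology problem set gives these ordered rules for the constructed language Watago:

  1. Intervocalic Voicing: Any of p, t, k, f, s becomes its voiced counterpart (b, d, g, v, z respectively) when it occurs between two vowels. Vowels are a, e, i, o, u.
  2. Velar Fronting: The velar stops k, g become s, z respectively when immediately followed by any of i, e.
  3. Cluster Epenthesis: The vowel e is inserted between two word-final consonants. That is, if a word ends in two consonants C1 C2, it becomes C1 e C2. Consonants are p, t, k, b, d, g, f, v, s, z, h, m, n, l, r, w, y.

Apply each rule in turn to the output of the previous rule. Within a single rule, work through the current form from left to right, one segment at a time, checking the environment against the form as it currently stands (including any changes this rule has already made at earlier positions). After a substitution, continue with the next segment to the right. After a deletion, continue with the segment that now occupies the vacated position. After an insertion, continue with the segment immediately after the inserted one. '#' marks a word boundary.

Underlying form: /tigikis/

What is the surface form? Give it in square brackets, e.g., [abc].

[tizizis]

1 Intervocalic Voicing: [tigikis] → [tigigis]
2 Velar Fronting: [tigigis] → [tizizis]
3 Cluster Epenthesis: no change — [tizizis]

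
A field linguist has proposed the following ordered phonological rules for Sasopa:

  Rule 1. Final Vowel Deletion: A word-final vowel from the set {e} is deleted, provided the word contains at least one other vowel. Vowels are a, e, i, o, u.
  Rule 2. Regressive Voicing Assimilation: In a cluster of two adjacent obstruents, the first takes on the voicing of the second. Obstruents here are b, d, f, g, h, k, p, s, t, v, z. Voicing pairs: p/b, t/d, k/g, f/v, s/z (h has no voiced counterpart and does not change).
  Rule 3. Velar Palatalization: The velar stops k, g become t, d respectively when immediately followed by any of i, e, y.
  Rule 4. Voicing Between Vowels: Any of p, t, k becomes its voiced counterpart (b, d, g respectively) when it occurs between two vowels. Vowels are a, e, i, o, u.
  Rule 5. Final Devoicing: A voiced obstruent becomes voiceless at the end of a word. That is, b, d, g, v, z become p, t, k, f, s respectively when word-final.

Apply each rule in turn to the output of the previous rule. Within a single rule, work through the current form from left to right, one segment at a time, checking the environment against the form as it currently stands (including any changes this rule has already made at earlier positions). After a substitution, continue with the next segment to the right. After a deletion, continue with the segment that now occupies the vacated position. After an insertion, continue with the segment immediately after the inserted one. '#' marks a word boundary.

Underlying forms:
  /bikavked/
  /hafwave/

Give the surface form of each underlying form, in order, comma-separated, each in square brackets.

[bigaftet], [hafwaf]

/bikavked/:
  Rule 1 Final Vowel Deletion: no change — [bikavked]
  Rule 2 Regressive Voicing Assimilation: [bikavked] → [bikafked]
  Rule 3 Velar Palatalization: [bikafked] → [bikafted]
  Rule 4 Voicing Between Vowels: [bikafted] → [bigafted]
  Rule 5 Final Devoicing: [bigafted] → [bigaftet]
/hafwave/:
  Rule 1 Final Vowel Deletion: [hafwave] → [hafwav]
  Rule 2 Regressive Voicing Assimilation: no change — [hafwav]
  Rule 3 Velar Palatalization: no change — [hafwav]
  Rule 4 Voicing Between Vowels: no change — [hafwav]
  Rule 5 Final Devoicing: [hafwav] → [hafwaf]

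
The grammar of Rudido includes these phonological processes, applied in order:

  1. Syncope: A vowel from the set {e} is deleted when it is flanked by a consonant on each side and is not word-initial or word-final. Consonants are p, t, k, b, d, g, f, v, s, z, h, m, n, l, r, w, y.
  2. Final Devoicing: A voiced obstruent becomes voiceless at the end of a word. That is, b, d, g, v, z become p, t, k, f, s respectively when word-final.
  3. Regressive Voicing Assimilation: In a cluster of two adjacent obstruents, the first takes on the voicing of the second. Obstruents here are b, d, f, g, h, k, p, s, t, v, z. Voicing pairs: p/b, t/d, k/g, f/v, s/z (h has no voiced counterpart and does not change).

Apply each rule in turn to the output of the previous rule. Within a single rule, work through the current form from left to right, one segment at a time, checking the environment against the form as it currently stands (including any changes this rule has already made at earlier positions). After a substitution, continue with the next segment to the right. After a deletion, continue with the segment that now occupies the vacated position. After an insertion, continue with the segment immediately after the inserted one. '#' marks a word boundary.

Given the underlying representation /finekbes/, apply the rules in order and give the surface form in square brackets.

[fingps]

1 Syncope: [finekbes] → [finkbs]
2 Final Devoicing: no change — [finkbs]
3 Regressive Voicing Assimilation: [finkbs] → [fingps]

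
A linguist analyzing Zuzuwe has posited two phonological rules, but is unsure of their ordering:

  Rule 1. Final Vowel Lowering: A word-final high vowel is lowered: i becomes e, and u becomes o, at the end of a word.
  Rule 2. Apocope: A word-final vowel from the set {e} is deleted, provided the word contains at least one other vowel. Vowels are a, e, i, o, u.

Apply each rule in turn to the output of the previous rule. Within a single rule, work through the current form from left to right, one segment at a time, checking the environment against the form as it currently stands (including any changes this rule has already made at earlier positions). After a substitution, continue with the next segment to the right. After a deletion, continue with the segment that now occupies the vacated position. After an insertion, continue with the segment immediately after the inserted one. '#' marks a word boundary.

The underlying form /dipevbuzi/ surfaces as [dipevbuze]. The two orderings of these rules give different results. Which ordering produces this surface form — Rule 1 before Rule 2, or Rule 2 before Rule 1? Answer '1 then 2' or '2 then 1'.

Order 1 then 2:
  1 Final Vowel Lowering: [dipevbuzi] → [dipevbuze]
  2 Apocope: [dipevbuze] → [dipevbuz]
  result: [dipevbuz]
Order 2 then 1:
  2 Apocope: no change — [dipevbuzi]
  1 Final Vowel Lowering: [dipevbuzi] → [dipevbuze]
  result: [dipevbuze]

2 then 1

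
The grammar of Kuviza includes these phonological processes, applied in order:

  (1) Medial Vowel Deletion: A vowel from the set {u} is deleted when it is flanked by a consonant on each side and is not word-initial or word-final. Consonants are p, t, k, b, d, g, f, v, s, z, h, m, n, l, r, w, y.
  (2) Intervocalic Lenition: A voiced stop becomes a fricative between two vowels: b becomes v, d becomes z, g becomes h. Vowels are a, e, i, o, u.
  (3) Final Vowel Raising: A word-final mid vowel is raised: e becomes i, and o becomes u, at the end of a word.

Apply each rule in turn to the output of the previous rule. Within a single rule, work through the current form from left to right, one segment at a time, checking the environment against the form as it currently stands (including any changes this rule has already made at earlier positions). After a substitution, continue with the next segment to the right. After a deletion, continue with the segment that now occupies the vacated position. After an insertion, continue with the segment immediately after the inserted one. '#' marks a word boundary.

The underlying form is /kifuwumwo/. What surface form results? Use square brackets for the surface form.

[kifwmwu]

(1) Medial Vowel Deletion: [kifuwumwo] → [kifwmwo]
(2) Intervocalic Lenition: no change — [kifwmwo]
(3) Final Vowel Raising: [kifwmwo] → [kifwmwu]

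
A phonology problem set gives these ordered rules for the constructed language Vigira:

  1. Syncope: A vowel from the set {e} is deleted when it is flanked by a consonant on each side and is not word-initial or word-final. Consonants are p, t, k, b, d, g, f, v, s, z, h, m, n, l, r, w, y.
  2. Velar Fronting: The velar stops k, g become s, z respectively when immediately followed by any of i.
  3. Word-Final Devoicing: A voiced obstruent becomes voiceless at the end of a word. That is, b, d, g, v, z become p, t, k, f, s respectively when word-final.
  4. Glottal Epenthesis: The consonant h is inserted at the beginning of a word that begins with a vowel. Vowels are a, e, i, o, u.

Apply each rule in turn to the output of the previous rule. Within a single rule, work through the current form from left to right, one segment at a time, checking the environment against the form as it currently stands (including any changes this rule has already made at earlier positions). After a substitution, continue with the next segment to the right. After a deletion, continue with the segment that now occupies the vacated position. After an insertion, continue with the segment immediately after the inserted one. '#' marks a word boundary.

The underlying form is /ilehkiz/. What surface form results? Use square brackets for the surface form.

1 Syncope: [ilehkiz] → [ilhkiz]
2 Velar Fronting: [ilhkiz] → [ilhsiz]
3 Word-Final Devoicing: [ilhsiz] → [ilhsis]
4 Glottal Epenthesis: [ilhsis] → [hilhsis]

[hilhsis]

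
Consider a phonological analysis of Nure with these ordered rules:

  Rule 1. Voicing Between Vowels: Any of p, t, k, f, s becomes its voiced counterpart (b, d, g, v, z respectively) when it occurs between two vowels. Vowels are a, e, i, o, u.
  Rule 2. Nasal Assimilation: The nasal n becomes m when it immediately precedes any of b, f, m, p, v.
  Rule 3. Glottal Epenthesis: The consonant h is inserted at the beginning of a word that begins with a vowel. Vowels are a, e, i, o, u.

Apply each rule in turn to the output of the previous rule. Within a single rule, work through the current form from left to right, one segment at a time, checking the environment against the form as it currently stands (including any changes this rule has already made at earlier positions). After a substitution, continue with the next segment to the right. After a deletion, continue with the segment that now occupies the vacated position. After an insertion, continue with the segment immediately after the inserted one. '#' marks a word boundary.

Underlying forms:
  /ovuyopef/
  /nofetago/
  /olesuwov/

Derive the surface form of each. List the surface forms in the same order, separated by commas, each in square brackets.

[hovuyobef], [novedago], [holezuwov]

/ovuyopef/:
  Rule 1 Voicing Between Vowels: [ovuyopef] → [ovuyobef]
  Rule 2 Nasal Assimilation: no change — [ovuyobef]
  Rule 3 Glottal Epenthesis: [ovuyobef] → [hovuyobef]
/nofetago/:
  Rule 1 Voicing Between Vowels: [nofetago] → [novedago]
  Rule 2 Nasal Assimilation: no change — [novedago]
  Rule 3 Glottal Epenthesis: no change — [novedago]
/olesuwov/:
  Rule 1 Voicing Between Vowels: [olesuwov] → [olezuwov]
  Rule 2 Nasal Assimilation: no change — [olezuwov]
  Rule 3 Glottal Epenthesis: [olezuwov] → [holezuwov]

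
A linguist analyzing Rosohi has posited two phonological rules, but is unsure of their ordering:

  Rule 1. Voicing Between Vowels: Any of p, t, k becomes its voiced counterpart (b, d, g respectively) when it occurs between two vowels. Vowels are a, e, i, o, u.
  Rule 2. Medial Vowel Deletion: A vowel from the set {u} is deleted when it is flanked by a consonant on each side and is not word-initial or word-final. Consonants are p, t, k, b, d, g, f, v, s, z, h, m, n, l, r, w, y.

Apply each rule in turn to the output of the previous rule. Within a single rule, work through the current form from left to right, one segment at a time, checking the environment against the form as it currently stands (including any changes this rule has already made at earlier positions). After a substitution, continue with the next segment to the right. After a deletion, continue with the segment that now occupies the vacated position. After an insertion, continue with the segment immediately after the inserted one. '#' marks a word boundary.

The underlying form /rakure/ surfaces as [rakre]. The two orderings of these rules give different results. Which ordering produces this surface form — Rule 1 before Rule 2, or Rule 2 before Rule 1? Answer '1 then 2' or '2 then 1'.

2 then 1

Order 1 then 2:
  1 Voicing Between Vowels: [rakure] → [ragure]
  2 Medial Vowel Deletion: [ragure] → [ragre]
  result: [ragre]
Order 2 then 1:
  2 Medial Vowel Deletion: [rakure] → [rakre]
  1 Voicing Between Vowels: no change — [rakre]
  result: [rakre]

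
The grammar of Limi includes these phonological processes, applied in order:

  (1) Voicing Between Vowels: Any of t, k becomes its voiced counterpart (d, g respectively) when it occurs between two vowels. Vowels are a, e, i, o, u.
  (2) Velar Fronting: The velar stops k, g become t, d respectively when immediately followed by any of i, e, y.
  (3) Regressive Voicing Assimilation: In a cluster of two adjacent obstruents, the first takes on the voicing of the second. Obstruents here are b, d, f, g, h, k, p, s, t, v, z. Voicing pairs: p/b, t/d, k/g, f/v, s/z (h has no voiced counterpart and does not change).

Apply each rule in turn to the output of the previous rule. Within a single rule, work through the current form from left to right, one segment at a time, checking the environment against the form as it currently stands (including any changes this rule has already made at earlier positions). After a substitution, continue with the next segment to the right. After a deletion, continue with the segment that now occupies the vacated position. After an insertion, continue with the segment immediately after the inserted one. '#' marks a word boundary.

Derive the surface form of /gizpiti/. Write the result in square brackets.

(1) Voicing Between Vowels: [gizpiti] → [gizpidi]
(2) Velar Fronting: [gizpidi] → [dizpidi]
(3) Regressive Voicing Assimilation: [dizpidi] → [dispidi]

[dispidi]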